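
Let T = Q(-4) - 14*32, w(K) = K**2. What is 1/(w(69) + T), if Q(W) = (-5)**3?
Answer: 1/4188 ≈ 0.00023878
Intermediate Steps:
Q(W) = -125
T = -573 (T = -125 - 14*32 = -125 - 448 = -573)
1/(w(69) + T) = 1/(69**2 - 573) = 1/(4761 - 573) = 1/4188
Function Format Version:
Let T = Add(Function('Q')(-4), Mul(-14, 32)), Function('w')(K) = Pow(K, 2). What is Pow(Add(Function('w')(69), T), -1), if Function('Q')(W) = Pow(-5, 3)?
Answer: Rational(1, 4188) ≈ 0.00023878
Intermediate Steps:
Function('Q')(W) = -125
T = -573 (T = Add(-125, Mul(-14, 32)) = Add(-125, -448) = -573)
Pow(Add(Function('w')(69), T), -1) = Pow(Add(Pow(69, 2), -573), -1) = Pow(Add(4761, -573), -1) = Pow(4188, -1) = Rational(1, 4188)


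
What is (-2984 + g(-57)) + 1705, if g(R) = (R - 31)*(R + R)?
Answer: 8753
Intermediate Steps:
g(R) = 2*R*(-31 + R) (g(R) = (-31 + R)*(2*R) = 2*R*(-31 + R))
(-2984 + g(-57)) + 1705 = (-2984 + 2*(-57)*(-31 - 57)) + 1705 = (-2984 + 2*(-57)*(-88)) + 1705 = (-2984 + 10032) + 1705 = 7048 + 1705 = 8753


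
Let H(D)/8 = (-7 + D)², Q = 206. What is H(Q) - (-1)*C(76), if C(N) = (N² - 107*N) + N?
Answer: 314528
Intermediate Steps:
C(N) = N² - 106*N
H(D) = 8*(-7 + D)²
H(Q) - (-1)*C(76) = 8*(-7 + 206)² - (-1)*76*(-106 + 76) = 8*199² - (-1)*76*(-30) = 8*39601 - (-1)*(-2280) = 316808 - 1*2280 = 316808 - 2280 = 314528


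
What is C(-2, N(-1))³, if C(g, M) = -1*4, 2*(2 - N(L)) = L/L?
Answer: -64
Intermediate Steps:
N(L) = 3/2 (N(L) = 2 - L/(2*L) = 2 - ½*1 = 2 - ½ = 3/2)
C(g, M) = -4
C(-2, N(-1))³ = (-4)³ = -64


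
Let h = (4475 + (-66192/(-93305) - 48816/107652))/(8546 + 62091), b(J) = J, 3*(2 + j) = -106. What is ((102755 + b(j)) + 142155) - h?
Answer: 6204994960991627897/25339686339315 ≈ 2.4487e+5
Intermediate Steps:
j = -112/3 (j = -2 + (⅓)*(-106) = -2 - 106/3 = -112/3 ≈ -37.333)
h = 535137780331/8446562113105 (h = (4475 + (-66192*(-1/93305) - 48816*1/107652))/70637 = (4475 + (66192/93305 - 4068/8971))*(1/70637) = (4475 + 214243692/837039155)*(1/70637) = (3745964462317/837039155)*(1/70637) = 535137780331/8446562113105 ≈ 0.063356)
((102755 + b(j)) + 142155) - h = ((102755 - 112/3) + 142155) - 1*535137780331/8446562113105 = (308153/3 + 142155) - 535137780331/8446562113105 = 734618/3 - 535137780331/8446562113105 = 6204994960991627897/25339686339315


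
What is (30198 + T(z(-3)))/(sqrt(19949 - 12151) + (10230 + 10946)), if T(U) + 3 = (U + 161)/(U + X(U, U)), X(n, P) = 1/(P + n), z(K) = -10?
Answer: 64228660900/45065725389 - 6066175*sqrt(7798)/90131450778 ≈ 1.4193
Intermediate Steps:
T(U) = -3 + (161 + U)/(U + 1/(2*U)) (T(U) = -3 + (U + 161)/(U + 1/(U + U)) = -3 + (161 + U)/(U + 1/(2*U)))
(30198 + T(z(-3)))/(sqrt(19949 - 12151) + (10230 + 10946)) = (30198 + (-3 - 4*(-10)**2 + 322*(-10))/(1 + 2*(-10)**2))/(sqrt(19949 - 12151) + (10230 + 10946)) = (30198 + (-3 - 4*100 - 3220)/(1 + 2*100))/(sqrt(7798) + 21176) = (30198 + (-3 - 400 - 3220)/(1 + 200))/(21176 + sqrt(7798)) = (30198 - 3623/201)/(21176 + sqrt(7798)) = 6066175/(201*(21176 + sqrt(7798)))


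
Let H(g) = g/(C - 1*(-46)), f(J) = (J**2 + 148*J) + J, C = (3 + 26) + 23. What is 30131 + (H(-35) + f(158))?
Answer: 1100913/14 ≈ 78637.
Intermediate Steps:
C = 52 (C = 29 + 23 = 52)
f(J) = J**2 + 149*J
H(g) = g/98 (H(g) = g/(52 - 1*(-46)) = g/(52 + 46) = g/98)
30131 + (H(-35) + f(158)) = 30131 + ((1/98)*(-35) + 158*(149 + 158)) = 30131 + (-5/14 + 158*307) = 30131 + (-5/14 + 48506) = 30131 + 679079/14 = 1100913/14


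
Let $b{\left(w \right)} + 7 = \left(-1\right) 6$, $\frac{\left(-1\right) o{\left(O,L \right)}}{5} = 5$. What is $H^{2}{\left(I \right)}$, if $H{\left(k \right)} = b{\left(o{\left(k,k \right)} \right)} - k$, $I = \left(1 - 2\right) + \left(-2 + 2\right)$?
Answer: $144$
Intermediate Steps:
$I = -1$ ($I = -1 + 0 = -1$)
$o{\left(O,L \right)} = -25$ ($o{\left(O,L \right)} = \left(-5\right) 5 = -25$)
$b{\left(w \right)} = -13$ ($b{\left(w \right)} = -7 - 6 = -13$)
$H{\left(k \right)} = -13 - k$
$H^{2}{\left(I \right)} = \left(-13 - -1\right)^{2} = \left(-13 + 1\right)^{2} = \left(-12\right)^{2} = 144$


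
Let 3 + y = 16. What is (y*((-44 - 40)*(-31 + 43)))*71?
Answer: -930384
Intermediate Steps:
y = 13 (y = -3 + 16 = 13)
(y*((-44 - 40)*(-31 + 43)))*71 = (13*((-44 - 40)*(-31 + 43)))*71 = (13*(-84*12))*71 = (13*(-1008))*71 = -13104*71 = -930384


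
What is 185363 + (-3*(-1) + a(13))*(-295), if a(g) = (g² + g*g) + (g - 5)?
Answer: 82408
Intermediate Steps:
a(g) = -5 + g + 2*g² (a(g) = (g² + g²) + (-5 + g) = 2*g² + (-5 + g) = -5 + g + 2*g²)
185363 + (-3*(-1) + a(13))*(-295) = 185363 + (-3*(-1) + (-5 + 13 + 2*13²))*(-295) = 185363 + (3 + (-5 + 13 + 2*169))*(-295) = 185363 + (3 + (-5 + 13 + 338))*(-295) = 185363 + (3 + 346)*(-295) = 185363 + 349*(-295) = 185363 - 102955 = 82408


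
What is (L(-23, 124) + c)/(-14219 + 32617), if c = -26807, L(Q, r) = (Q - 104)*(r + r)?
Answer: -58303/18398 ≈ -3.1690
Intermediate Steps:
L(Q, r) = 2*r*(-104 + Q) (L(Q, r) = (-104 + Q)*(2*r) = 2*r*(-104 + Q))
(L(-23, 124) + c)/(-14219 + 32617) = (2*124*(-104 - 23) - 26807)/(-14219 + 32617) = (2*124*(-127) - 26807)/18398 = (-31496 - 26807)*(1/18398) = -58303*1/18398 = -58303/18398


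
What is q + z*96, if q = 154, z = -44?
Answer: -4070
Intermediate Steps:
q + z*96 = 154 - 44*96 = 154 - 4224 = -4070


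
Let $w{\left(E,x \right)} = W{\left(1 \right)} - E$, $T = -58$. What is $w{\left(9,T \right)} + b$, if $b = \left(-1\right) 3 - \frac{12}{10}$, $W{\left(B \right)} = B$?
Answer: $- \frac{61}{5} \approx -12.2$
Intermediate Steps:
$b = - \frac{21}{5}$ ($b = -3 - \frac{6}{5} = - \frac{21}{5} \approx -4.2$)
$w{\left(E,x \right)} = 1 - E$
$w{\left(9,T \right)} + b = \left(1 - 9\right) - \frac{21}{5} = -8 - \frac{21}{5} = - \frac{61}{5}$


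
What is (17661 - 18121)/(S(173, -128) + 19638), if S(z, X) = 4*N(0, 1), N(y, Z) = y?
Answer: -230/9819 ≈ -0.023424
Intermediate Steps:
S(z, X) = 0 (S(z, X) = 4*0 = 0)
(17661 - 18121)/(S(173, -128) + 19638) = (17661 - 18121)/(0 + 19638) = -460/19638 = -460*1/19638 = -230/9819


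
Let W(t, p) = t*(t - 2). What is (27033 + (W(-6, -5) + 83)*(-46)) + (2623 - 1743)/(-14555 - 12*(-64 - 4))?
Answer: 26237663/1249 ≈ 21007.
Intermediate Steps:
W(t, p) = t*(-2 + t)
(27033 + (W(-6, -5) + 83)*(-46)) + (2623 - 1743)/(-14555 - 12*(-64 - 4)) = (27033 + (-6*(-2 - 6) + 83)*(-46)) + (2623 - 1743)/(-14555 - 12*(-64 - 4)) = (27033 + (-6*(-8) + 83)*(-46)) + 880/(-14555 - 12*(-68)) = (27033 + (48 + 83)*(-46)) + 880/(-14555 + 816) = (27033 + 131*(-46)) + 880/(-13739) = (27033 - 6026) + 880*(-1/13739) = 21007 - 80/1249 = 26237663/1249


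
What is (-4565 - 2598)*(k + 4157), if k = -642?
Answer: -25177945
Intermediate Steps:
(-4565 - 2598)*(k + 4157) = (-4565 - 2598)*(-642 + 4157) = -7163*3515 = -25177945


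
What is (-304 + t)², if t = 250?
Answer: 2916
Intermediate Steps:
(-304 + t)² = (-304 + 250)² = (-54)² = 2916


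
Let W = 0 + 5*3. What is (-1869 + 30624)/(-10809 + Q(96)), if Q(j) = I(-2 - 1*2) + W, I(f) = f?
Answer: -28755/10798 ≈ -2.6630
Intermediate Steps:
W = 15 (W = 0 + 15 = 15)
Q(j) = 11 (Q(j) = (-2 - 1*2) + 15 = (-2 - 2) + 15 = -4 + 15 = 11)
(-1869 + 30624)/(-10809 + Q(96)) = (-1869 + 30624)/(-10809 + 11) = 28755/(-10798) = 28755*(-1/10798) = -28755/10798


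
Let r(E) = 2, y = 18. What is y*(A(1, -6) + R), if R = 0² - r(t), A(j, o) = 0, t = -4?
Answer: -36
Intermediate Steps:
R = -2 (R = 0² - 1*2 = 0 - 2 = -2)
y*(A(1, -6) + R) = 18*(0 - 2) = 18*(-2) = -36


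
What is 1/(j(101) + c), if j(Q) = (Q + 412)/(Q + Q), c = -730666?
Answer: -202/147594019 ≈ -1.3686e-6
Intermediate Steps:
j(Q) = (412 + Q)/(2*Q) (j(Q) = (412 + Q)/((2*Q)) = (412 + Q)*(1/(2*Q)) = (412 + Q)/(2*Q))
1/(j(101) + c) = 1/((½)*(412 + 101)/101 - 730666) = 1/((½)*(1/101)*513 - 730666) = 1/(513/202 - 730666) = 1/(-147594019/202) = -202/147594019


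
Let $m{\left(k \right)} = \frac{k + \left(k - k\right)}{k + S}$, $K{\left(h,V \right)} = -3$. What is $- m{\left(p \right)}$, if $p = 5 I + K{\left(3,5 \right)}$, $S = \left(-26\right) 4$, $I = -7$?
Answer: $- \frac{19}{71} \approx -0.26761$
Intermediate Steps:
$S = -104$
$p = -38$ ($p = 5 \left(-7\right) - 3 = -35 - 3 = -38$)
$m{\left(k \right)} = \frac{k}{-104 + k}$ ($m{\left(k \right)} = \frac{k + \left(k - k\right)}{k - 104} = \frac{k + 0}{-104 + k} = \frac{k}{-104 + k}$)
$- m{\left(p \right)} = - \frac{-38}{-104 - 38} = - \frac{-38}{-142} = - \frac{\left(-38\right) \left(-1\right)}{142} = \left(-1\right) \frac{19}{71} = - \frac{19}{71}$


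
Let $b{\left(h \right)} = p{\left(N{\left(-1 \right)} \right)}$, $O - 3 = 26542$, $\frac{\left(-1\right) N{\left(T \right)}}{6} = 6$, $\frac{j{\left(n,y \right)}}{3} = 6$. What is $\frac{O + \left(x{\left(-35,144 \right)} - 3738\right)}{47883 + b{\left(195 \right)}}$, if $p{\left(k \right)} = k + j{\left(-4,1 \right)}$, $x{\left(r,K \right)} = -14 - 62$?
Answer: $\frac{7577}{15955} \approx 0.4749$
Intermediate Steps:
$x{\left(r,K \right)} = -76$
$j{\left(n,y \right)} = 18$ ($j{\left(n,y \right)} = 3 \cdot 6 = 18$)
$N{\left(T \right)} = -36$ ($N{\left(T \right)} = \left(-6\right) 6 = -36$)
$p{\left(k \right)} = 18 + k$ ($p{\left(k \right)} = k + 18 = 18 + k$)
$O = 26545$ ($O = 3 + 26542 = 26545$)
$b{\left(h \right)} = -18$ ($b{\left(h \right)} = 18 - 36 = -18$)
$\frac{O + \left(x{\left(-35,144 \right)} - 3738\right)}{47883 + b{\left(195 \right)}} = \frac{26545 - 3814}{47883 - 18} = \frac{26545 - 3814}{47865} = \left(26545 - 3814\right) \frac{1}{47865} = 22731 \cdot \frac{1}{47865} = \frac{7577}{15955}$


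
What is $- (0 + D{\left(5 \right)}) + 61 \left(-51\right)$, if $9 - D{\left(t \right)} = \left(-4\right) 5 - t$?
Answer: $-3145$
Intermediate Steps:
$D{\left(t \right)} = 29 + t$ ($D{\left(t \right)} = 9 - \left(\left(-4\right) 5 - t\right) = 9 - \left(-20 - t\right) = 9 + \left(20 + t\right) = 29 + t$)
$- (0 + D{\left(5 \right)}) + 61 \left(-51\right) = - (0 + \left(29 + 5\right)) + 61 \left(-51\right) = - (0 + 34) - 3111 = \left(-1\right) 34 - 3111 = -34 - 3111 = -3145$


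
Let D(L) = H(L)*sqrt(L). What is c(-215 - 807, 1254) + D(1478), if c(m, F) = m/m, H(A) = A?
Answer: 1 + 1478*sqrt(1478) ≈ 56822.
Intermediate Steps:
c(m, F) = 1
D(L) = L**(3/2) (D(L) = L*sqrt(L) = L**(3/2))
c(-215 - 807, 1254) + D(1478) = 1 + 1478**(3/2) = 1 + 1478*sqrt(1478)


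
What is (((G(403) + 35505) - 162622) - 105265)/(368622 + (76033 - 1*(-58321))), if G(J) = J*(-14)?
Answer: -29753/62872 ≈ -0.47323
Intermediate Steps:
G(J) = -14*J
(((G(403) + 35505) - 162622) - 105265)/(368622 + (76033 - 1*(-58321))) = (((-14*403 + 35505) - 162622) - 105265)/(368622 + (76033 - 1*(-58321))) = (((-5642 + 35505) - 162622) - 105265)/(368622 + (76033 + 58321)) = ((29863 - 162622) - 105265)/(368622 + 134354) = (-132759 - 105265)/502976 = -238024*1/502976 = -29753/62872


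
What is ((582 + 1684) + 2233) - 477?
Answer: 4022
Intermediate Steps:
((582 + 1684) + 2233) - 477 = (2266 + 2233) - 477 = 4499 - 477 = 4022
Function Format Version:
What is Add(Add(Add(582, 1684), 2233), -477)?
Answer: 4022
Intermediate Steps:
Add(Add(Add(582, 1684), 2233), -477) = Add(Add(2266, 2233), -477) = Add(4499, -477) = 4022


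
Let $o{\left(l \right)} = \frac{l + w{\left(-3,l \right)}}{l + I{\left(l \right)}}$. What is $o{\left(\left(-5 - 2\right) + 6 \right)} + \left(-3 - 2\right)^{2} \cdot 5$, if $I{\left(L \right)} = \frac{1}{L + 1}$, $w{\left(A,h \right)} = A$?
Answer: $125$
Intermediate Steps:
$I{\left(L \right)} = \frac{1}{1 + L}$
$o{\left(l \right)} = \frac{-3 + l}{l + \frac{1}{1 + l}}$ ($o{\left(l \right)} = \frac{l - 3}{l + \frac{1}{1 + l}} = \frac{-3 + l}{l + \frac{1}{1 + l}}$)
$o{\left(\left(-5 - 2\right) + 6 \right)} + \left(-3 - 2\right)^{2} \cdot 5 = \frac{\left(1 + \left(\left(-5 - 2\right) + 6\right)\right) \left(-3 + \left(\left(-5 - 2\right) + 6\right)\right)}{1 + \left(\left(-5 - 2\right) + 6\right) \left(1 + \left(\left(-5 - 2\right) + 6\right)\right)} + \left(-3 - 2\right)^{2} \cdot 5 = \frac{\left(1 + \left(-7 + 6\right)\right) \left(-3 + \left(-7 + 6\right)\right)}{1 + \left(-7 + 6\right) \left(1 + \left(-7 + 6\right)\right)} + \left(-5\right)^{2} \cdot 5 = \frac{\left(1 - 1\right) \left(-3 - 1\right)}{1 - \left(1 - 1\right)} + 25 \cdot 5 = \frac{1}{1 - 0} \cdot 0 \left(-4\right) + 125 = \frac{1}{1 + 0} \cdot 0 \left(-4\right) + 125 = 1^{-1} \cdot 0 \left(-4\right) + 125 = 1 \cdot 0 \left(-4\right) + 125 = 0 + 125 = 125$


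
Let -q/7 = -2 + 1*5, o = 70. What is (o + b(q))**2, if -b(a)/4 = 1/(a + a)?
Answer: 2166784/441 ≈ 4913.3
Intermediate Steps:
q = -21 (q = -7*(-2 + 1*5) = -7*(-2 + 5) = -7*3 = -21)
b(a) = -2/a (b(a) = -4/(a + a) = -4*1/(2*a) = -2/a)
(o + b(q))**2 = (70 - 2/(-21))**2 = (70 - 2*(-1/21))**2 = (70 + 2/21)**2 = (1472/21)**2 = 2166784/441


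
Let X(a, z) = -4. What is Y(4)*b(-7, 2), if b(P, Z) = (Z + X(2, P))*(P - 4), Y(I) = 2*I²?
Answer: 704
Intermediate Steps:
b(P, Z) = (-4 + P)*(-4 + Z) (b(P, Z) = (Z - 4)*(P - 4) = (-4 + Z)*(-4 + P) = (-4 + P)*(-4 + Z))
Y(4)*b(-7, 2) = (2*4²)*(16 - 4*(-7) - 4*2 - 7*2) = (2*16)*(16 + 28 - 8 - 14) = 32*22 = 704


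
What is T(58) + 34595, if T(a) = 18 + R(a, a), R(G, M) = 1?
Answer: 34614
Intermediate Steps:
T(a) = 19 (T(a) = 18 + 1 = 19)
T(58) + 34595 = 19 + 34595 = 34614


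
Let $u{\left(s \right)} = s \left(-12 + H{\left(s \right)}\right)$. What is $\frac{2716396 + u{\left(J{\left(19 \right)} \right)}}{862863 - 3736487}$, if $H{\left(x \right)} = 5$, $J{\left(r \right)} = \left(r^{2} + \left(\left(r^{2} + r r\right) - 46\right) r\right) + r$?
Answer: $- \frac{655957}{718406} \approx -0.91307$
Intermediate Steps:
$J{\left(r \right)} = r + r^{2} + r \left(-46 + 2 r^{2}\right)$ ($J{\left(r \right)} = \left(r^{2} + \left(\left(r^{2} + r^{2}\right) - 46\right) r\right) + r = \left(r^{2} + \left(2 r^{2} - 46\right) r\right) + r = \left(r^{2} + \left(-46 + 2 r^{2}\right) r\right) + r = \left(r^{2} + r \left(-46 + 2 r^{2}\right)\right) + r = r + r^{2} + r \left(-46 + 2 r^{2}\right)$)
$u{\left(s \right)} = - 7 s$ ($u{\left(s \right)} = s \left(-12 + 5\right) = s \left(-7\right) = - 7 s$)
$\frac{2716396 + u{\left(J{\left(19 \right)} \right)}}{862863 - 3736487} = \frac{2716396 - 7 \cdot 19 \left(-45 + 19 + 2 \cdot 19^{2}\right)}{862863 - 3736487} = \frac{2716396 - 7 \cdot 19 \left(-45 + 19 + 2 \cdot 361\right)}{-2873624} = \left(2716396 - 7 \cdot 19 \left(-45 + 19 + 722\right)\right) \left(- \frac{1}{2873624}\right) = \left(2716396 - 7 \cdot 19 \cdot 696\right) \left(- \frac{1}{2873624}\right) = \left(2716396 - 92568\right) \left(- \frac{1}{2873624}\right) = 2623828 \left(- \frac{1}{2873624}\right) = - \frac{655957}{718406}$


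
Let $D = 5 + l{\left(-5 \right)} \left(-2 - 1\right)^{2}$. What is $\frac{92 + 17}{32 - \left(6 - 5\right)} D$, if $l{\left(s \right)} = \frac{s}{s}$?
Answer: $\frac{1526}{31} \approx 49.226$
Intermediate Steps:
$l{\left(s \right)} = 1$
$D = 14$ ($D = 5 + 1 \left(-2 - 1\right)^{2} = 5 + 1 \left(-3\right)^{2} = 5 + 1 \cdot 9 = 5 + 9 = 14$)
$\frac{92 + 17}{32 - \left(6 - 5\right)} D = \frac{92 + 17}{32 - \left(6 - 5\right)} 14 = \frac{109}{32 - 1} \cdot 14 = \frac{109}{31} \cdot 14 = \frac{1526}{31}$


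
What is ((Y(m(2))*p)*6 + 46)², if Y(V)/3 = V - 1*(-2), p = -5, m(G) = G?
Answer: 98596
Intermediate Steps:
Y(V) = 6 + 3*V (Y(V) = 3*(V - 1*(-2)) = 3*(V + 2) = 3*(2 + V) = 6 + 3*V)
((Y(m(2))*p)*6 + 46)² = (((6 + 3*2)*(-5))*6 + 46)² = (((6 + 6)*(-5))*6 + 46)² = ((12*(-5))*6 + 46)² = (-60*6 + 46)² = (-360 + 46)² = (-314)² = 98596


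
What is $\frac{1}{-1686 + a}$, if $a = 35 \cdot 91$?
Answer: $\frac{1}{1499} \approx 0.00066711$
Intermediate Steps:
$a = 3185$
$\frac{1}{-1686 + a} = \frac{1}{-1686 + 3185} = \frac{1}{1499}$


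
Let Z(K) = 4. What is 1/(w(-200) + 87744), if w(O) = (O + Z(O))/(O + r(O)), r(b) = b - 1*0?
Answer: 100/8774449 ≈ 1.1397e-5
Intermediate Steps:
r(b) = b (r(b) = b + 0 = b)
w(O) = (4 + O)/(2*O) (w(O) = (O + 4)/(O + O) = (4 + O)/((2*O)) = (4 + O)*(1/(2*O)) = (4 + O)/(2*O))
1/(w(-200) + 87744) = 1/((½)*(4 - 200)/(-200) + 87744) = 1/((½)*(-1/200)*(-196) + 87744) = 1/(49/100 + 87744) = 1/(8774449/100) = 100/8774449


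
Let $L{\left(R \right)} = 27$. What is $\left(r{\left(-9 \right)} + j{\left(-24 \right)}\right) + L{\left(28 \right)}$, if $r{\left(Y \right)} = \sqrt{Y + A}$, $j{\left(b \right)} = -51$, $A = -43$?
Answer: $-24 + 2 i \sqrt{13} \approx -24.0 + 7.2111 i$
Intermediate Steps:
$r{\left(Y \right)} = \sqrt{-43 + Y}$ ($r{\left(Y \right)} = \sqrt{Y - 43} = \sqrt{-43 + Y}$)
$\left(r{\left(-9 \right)} + j{\left(-24 \right)}\right) + L{\left(28 \right)} = \left(\sqrt{-43 - 9} - 51\right) + 27 = \left(\sqrt{-52} - 51\right) + 27 = \left(2 i \sqrt{13} - 51\right) + 27 = \left(-51 + 2 i \sqrt{13}\right) + 27 = -24 + 2 i \sqrt{13}$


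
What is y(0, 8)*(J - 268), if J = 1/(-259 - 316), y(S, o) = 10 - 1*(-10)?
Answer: -616404/115 ≈ -5360.0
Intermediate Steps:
y(S, o) = 20 (y(S, o) = 10 + 10 = 20)
J = -1/575 (J = 1/(-575) = -1/575 ≈ -0.0017391)
y(0, 8)*(J - 268) = 20*(-1/575 - 268) = 20*(-154101/575) = -616404/115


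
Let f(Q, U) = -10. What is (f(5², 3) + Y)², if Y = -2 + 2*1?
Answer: 100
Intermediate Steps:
Y = 0 (Y = -2 + 2 = 0)
(f(5², 3) + Y)² = (-10 + 0)² = (-10)² = 100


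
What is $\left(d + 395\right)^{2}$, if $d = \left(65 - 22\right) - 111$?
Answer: $106929$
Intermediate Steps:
$d = -68$ ($d = 43 - 111 = -68$)
$\left(d + 395\right)^{2} = \left(-68 + 395\right)^{2} = 327^{2} = 106929$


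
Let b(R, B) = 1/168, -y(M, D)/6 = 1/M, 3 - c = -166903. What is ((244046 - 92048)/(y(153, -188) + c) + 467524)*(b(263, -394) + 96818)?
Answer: 32365490930137848725/715025136 ≈ 4.5265e+10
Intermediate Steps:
c = 166906 (c = 3 - 1*(-166903) = 3 + 166903 = 166906)
y(M, D) = -6/M
b(R, B) = 1/168
((244046 - 92048)/(y(153, -188) + c) + 467524)*(b(263, -394) + 96818) = ((244046 - 92048)/(-6/153 + 166906) + 467524)*(1/168 + 96818) = (151998/(-6*1/153 + 166906) + 467524)*(16265425/168) = (151998/(-2/51 + 166906) + 467524)*(16265425/168) = (151998/(8512204/51) + 467524)*(16265425/168) = (151998*(51/8512204) + 467524)*(16265425/168) = (3875949/4256102 + 467524)*(16265425/168) = (1989833707397/4256102)*(16265425/168) = 32365490930137848725/715025136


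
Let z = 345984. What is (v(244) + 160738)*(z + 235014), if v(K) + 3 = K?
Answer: 93528477042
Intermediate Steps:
v(K) = -3 + K
(v(244) + 160738)*(z + 235014) = ((-3 + 244) + 160738)*(345984 + 235014) = (241 + 160738)*580998 = 160979*580998 = 93528477042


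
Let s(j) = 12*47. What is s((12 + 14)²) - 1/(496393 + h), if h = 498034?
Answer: 560856827/994427 ≈ 564.00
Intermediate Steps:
s(j) = 564
s((12 + 14)²) - 1/(496393 + h) = 564 - 1/(496393 + 498034) = 564 - 1/994427 = 560856827/994427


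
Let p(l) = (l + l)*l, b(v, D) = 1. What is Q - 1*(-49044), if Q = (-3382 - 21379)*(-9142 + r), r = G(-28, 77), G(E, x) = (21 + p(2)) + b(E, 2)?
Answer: 225671276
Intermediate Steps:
p(l) = 2*l² (p(l) = (2*l)*l = 2*l²)
G(E, x) = 30 (G(E, x) = (21 + 2*2²) + 1 = (21 + 2*4) + 1 = (21 + 8) + 1 = 29 + 1 = 30)
r = 30
Q = 225622232 (Q = (-3382 - 21379)*(-9142 + 30) = -24761*(-9112) = 225622232)
Q - 1*(-49044) = 225622232 - 1*(-49044) = 225622232 + 49044 = 225671276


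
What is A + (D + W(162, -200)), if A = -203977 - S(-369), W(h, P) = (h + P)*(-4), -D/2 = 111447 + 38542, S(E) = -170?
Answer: -503633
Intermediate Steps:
D = -299978 (D = -2*(111447 + 38542) = -2*149989 = -299978)
W(h, P) = -4*P - 4*h (W(h, P) = (P + h)*(-4) = -4*P - 4*h)
A = -203807 (A = -203977 - 1*(-170) = -203977 + 170 = -203807)
A + (D + W(162, -200)) = -203807 + (-299978 + (-4*(-200) - 4*162)) = -203807 + (-299978 + (800 - 648)) = -203807 + (-299978 + 152) = -203807 - 299826 = -503633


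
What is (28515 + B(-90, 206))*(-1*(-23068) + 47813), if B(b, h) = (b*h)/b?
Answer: 2035773201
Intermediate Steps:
B(b, h) = h
(28515 + B(-90, 206))*(-1*(-23068) + 47813) = (28515 + 206)*(-1*(-23068) + 47813) = 28721*(23068 + 47813) = 28721*70881 = 2035773201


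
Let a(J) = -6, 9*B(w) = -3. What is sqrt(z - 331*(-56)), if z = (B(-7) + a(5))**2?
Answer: sqrt(167185)/3 ≈ 136.29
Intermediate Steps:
B(w) = -1/3 (B(w) = (1/9)*(-3) = -1/3)
z = 361/9 (z = (-1/3 - 6)**2 = (-19/3)**2 = 361/9 ≈ 40.111)
sqrt(z - 331*(-56)) = sqrt(361/9 - 331*(-56)) = sqrt(361/9 + 18536) = sqrt(167185/9) = sqrt(167185)/3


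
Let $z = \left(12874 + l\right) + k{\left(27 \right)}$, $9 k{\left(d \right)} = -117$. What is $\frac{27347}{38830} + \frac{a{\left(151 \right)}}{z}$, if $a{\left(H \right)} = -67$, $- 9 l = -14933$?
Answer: $\frac{887586541}{1268595515} \approx 0.69966$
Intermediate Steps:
$l = \frac{14933}{9}$ ($l = \left(- \frac{1}{9}\right) \left(-14933\right) = \frac{14933}{9} \approx 1659.2$)
$k{\left(d \right)} = -13$ ($k{\left(d \right)} = \frac{1}{9} \left(-117\right) = -13$)
$z = \frac{130682}{9}$ ($z = \left(12874 + \frac{14933}{9}\right) - 13 = \frac{130799}{9} - 13 = \frac{130682}{9} \approx 14520.0$)
$\frac{27347}{38830} + \frac{a{\left(151 \right)}}{z} = \frac{27347}{38830} - \frac{67}{\frac{130682}{9}} = 27347 \cdot \frac{1}{38830} - \frac{603}{130682} = \frac{27347}{38830} - \frac{603}{130682} = \frac{887586541}{1268595515}$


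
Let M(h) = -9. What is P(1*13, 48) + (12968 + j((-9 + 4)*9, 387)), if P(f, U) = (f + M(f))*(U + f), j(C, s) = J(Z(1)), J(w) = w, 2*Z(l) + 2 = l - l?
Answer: 13211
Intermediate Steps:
Z(l) = -1 (Z(l) = -1 + (l - l)/2 = -1 + (½)*0 = -1 + 0 = -1)
j(C, s) = -1
P(f, U) = (-9 + f)*(U + f) (P(f, U) = (f - 9)*(U + f) = (-9 + f)*(U + f))
P(1*13, 48) + (12968 + j((-9 + 4)*9, 387)) = ((1*13)² - 9*48 - 9*13 + 48*(1*13)) + (12968 - 1) = (13² - 432 - 9*13 + 48*13) + 12967 = (169 - 432 - 117 + 624) + 12967 = 244 + 12967 = 13211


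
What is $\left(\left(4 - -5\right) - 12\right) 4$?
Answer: $-12$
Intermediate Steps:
$\left(\left(4 - -5\right) - 12\right) 4 = \left(\left(4 + 5\right) - 12\right) 4 = \left(9 - 12\right) 4 = \left(-3\right) 4 = -12$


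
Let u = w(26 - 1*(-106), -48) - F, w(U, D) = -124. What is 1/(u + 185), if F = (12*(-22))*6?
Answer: 1/1645 ≈ 0.00060790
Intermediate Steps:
F = -1584 (F = -264*6 = -1584)
u = 1460 (u = -124 - 1*(-1584) = -124 + 1584 = 1460)
1/(u + 185) = 1/(1460 + 185) = 1/1645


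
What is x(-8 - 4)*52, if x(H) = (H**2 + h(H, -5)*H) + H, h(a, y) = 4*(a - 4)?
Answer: 46800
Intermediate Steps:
h(a, y) = -16 + 4*a (h(a, y) = 4*(-4 + a) = -16 + 4*a)
x(H) = H + H**2 + H*(-16 + 4*H) (x(H) = (H**2 + (-16 + 4*H)*H) + H = (H**2 + H*(-16 + 4*H)) + H = H + H**2 + H*(-16 + 4*H))
x(-8 - 4)*52 = (5*(-8 - 4)*(-3 + (-8 - 4)))*52 = (5*(-12)*(-3 - 12))*52 = (5*(-12)*(-15))*52 = 900*52 = 46800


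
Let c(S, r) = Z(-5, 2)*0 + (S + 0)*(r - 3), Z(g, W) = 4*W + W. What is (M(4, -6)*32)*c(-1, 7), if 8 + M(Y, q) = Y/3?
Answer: 2560/3 ≈ 853.33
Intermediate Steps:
M(Y, q) = -8 + Y/3
Z(g, W) = 5*W
c(S, r) = S*(-3 + r) (c(S, r) = (5*2)*0 + (S + 0)*(r - 3) = 10*0 + S*(-3 + r) = 0 + S*(-3 + r) = S*(-3 + r))
(M(4, -6)*32)*c(-1, 7) = ((-8 + (⅓)*4)*32)*(-(-3 + 7)) = ((-8 + 4/3)*32)*(-1*4) = -20/3*32*(-4) = -640/3*(-4) = 2560/3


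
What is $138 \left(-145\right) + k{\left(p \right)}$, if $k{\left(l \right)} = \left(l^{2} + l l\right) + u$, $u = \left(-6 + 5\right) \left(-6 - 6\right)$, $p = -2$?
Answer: $-19990$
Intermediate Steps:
$u = 12$ ($u = \left(-1\right) \left(-12\right) = 12$)
$k{\left(l \right)} = 12 + 2 l^{2}$ ($k{\left(l \right)} = \left(l^{2} + l l\right) + 12 = \left(l^{2} + l^{2}\right) + 12 = 2 l^{2} + 12 = 12 + 2 l^{2}$)
$138 \left(-145\right) + k{\left(p \right)} = 138 \left(-145\right) + \left(12 + 2 \left(-2\right)^{2}\right) = -20010 + \left(12 + 2 \cdot 4\right) = -20010 + \left(12 + 8\right) = -20010 + 20 = -19990$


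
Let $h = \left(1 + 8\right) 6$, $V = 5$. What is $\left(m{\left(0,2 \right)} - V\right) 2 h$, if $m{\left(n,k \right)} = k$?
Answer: $-324$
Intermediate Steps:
$h = 54$ ($h = 9 \cdot 6 = 54$)
$\left(m{\left(0,2 \right)} - V\right) 2 h = \left(2 - 5\right) 2 \cdot 54 = \left(-3\right) 2 \cdot 54 = \left(-6\right) 54 = -324$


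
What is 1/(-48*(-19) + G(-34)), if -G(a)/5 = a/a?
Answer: 1/907 ≈ 0.0011025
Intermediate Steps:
G(a) = -5 (G(a) = -5*a/a = -5*1 = -5)
1/(-48*(-19) + G(-34)) = 1/(-48*(-19) - 5) = 1/(912 - 5) = 1/907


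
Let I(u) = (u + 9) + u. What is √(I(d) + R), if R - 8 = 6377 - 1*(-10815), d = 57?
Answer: √17323 ≈ 131.62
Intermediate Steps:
I(u) = 9 + 2*u (I(u) = (9 + u) + u = 9 + 2*u)
R = 17200 (R = 8 + (6377 - 1*(-10815)) = 8 + (6377 + 10815) = 8 + 17192 = 17200)
√(I(d) + R) = √((9 + 2*57) + 17200) = √((9 + 114) + 17200) = √(123 + 17200) = √17323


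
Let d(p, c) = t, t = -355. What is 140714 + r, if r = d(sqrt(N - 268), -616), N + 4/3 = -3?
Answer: 140359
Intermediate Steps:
N = -13/3 (N = -4/3 - 3 = -13/3 ≈ -4.3333)
d(p, c) = -355
r = -355
140714 + r = 140714 - 355 = 140359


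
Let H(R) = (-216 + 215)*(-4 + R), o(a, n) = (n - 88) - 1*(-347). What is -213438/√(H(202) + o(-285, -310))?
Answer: 71146*I*√249/83 ≈ 13526.0*I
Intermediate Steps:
o(a, n) = 259 + n (o(a, n) = (-88 + n) + 347 = 259 + n)
H(R) = 4 - R (H(R) = -(-4 + R) = 4 - R)
-213438/√(H(202) + o(-285, -310)) = -213438/√((4 - 1*202) + (259 - 310)) = -213438/√((4 - 202) - 51) = -213438/√(-198 - 51) = -213438*(-I*√249/249) = -(-71146)*I*√249/83 = 71146*I*√249/83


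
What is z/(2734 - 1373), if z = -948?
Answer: -948/1361 ≈ -0.69655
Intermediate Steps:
z/(2734 - 1373) = -948/(2734 - 1373) = -948/1361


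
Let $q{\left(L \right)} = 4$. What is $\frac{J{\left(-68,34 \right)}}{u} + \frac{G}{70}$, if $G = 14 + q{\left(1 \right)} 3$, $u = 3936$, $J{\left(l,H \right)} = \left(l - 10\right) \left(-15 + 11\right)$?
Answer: $\frac{2587}{5740} \approx 0.4507$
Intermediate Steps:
$J{\left(l,H \right)} = 40 - 4 l$ ($J{\left(l,H \right)} = \left(-10 + l\right) \left(-4\right) = 40 - 4 l$)
$G = 26$ ($G = 14 + 4 \cdot 3 = 14 + 12 = 26$)
$\frac{J{\left(-68,34 \right)}}{u} + \frac{G}{70} = \frac{40 - -272}{3936} + \frac{26}{70} = \left(40 + 272\right) \frac{1}{3936} + 26 \cdot \frac{1}{70} = 312 \cdot \frac{1}{3936} + \frac{13}{35} = \frac{13}{164} + \frac{13}{35} = \frac{2587}{5740}$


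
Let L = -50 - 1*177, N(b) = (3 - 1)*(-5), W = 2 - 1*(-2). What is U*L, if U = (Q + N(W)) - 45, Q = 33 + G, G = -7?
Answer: 6583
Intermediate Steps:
W = 4 (W = 2 + 2 = 4)
Q = 26 (Q = 33 - 7 = 26)
N(b) = -10 (N(b) = 2*(-5) = -10)
L = -227 (L = -50 - 177 = -227)
U = -29 (U = (26 - 10) - 45 = 16 - 45 = -29)
U*L = -29*(-227) = 6583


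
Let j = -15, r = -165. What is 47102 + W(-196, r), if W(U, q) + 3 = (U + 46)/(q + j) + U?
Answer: 281423/6 ≈ 46904.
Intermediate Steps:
W(U, q) = -3 + U + (46 + U)/(-15 + q) (W(U, q) = -3 + ((U + 46)/(q - 15) + U) = -3 + ((46 + U)/(-15 + q) + U) = -3 + (U + (46 + U)/(-15 + q)) = -3 + U + (46 + U)/(-15 + q))
47102 + W(-196, r) = 47102 + (91 - 14*(-196) - 3*(-165) - 196*(-165))/(-15 - 165) = 47102 + (91 + 2744 + 495 + 32340)/(-180) = 47102 - 1/180*35670 = 47102 - 1189/6 = 281423/6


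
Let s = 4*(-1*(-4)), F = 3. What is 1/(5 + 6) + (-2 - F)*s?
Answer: -879/11 ≈ -79.909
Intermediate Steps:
s = 16 (s = 4*4 = 16)
1/(5 + 6) + (-2 - F)*s = 1/(5 + 6) + (-2 - 1*3)*16 = 1/11 + (-2 - 3)*16 = 1/11 - 5*16 = 1/11 - 80 = -879/11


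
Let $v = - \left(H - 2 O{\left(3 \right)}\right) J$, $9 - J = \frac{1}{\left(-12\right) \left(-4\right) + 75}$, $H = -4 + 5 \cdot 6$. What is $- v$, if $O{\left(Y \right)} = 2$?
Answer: $\frac{24332}{123} \approx 197.82$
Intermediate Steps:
$H = 26$ ($H = -4 + 30 = 26$)
$J = \frac{1106}{123}$ ($J = 9 - \frac{1}{\left(-12\right) \left(-4\right) + 75} = 9 - \frac{1}{48 + 75} = 9 - \frac{1}{123} = \frac{1106}{123} \approx 8.9919$)
$v = - \frac{24332}{123}$ ($v = - \frac{\left(26 - 4\right) 1106}{123} = - \frac{22 \cdot 1106}{123} = \left(-1\right) \frac{24332}{123} = - \frac{24332}{123} \approx -197.82$)
$- v = \left(-1\right) \left(- \frac{24332}{123}\right) = \frac{24332}{123}$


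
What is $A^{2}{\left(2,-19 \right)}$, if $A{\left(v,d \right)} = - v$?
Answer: $4$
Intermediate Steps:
$A^{2}{\left(2,-19 \right)} = \left(\left(-1\right) 2\right)^{2} = \left(-2\right)^{2} = 4$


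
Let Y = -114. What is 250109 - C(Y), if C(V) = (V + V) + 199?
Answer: 250138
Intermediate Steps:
C(V) = 199 + 2*V (C(V) = 2*V + 199 = 199 + 2*V)
250109 - C(Y) = 250109 - (199 + 2*(-114)) = 250109 - (199 - 228) = 250109 - 1*(-29) = 250109 + 29 = 250138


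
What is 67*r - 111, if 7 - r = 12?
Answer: -446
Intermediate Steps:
r = -5 (r = 7 - 1*12 = 7 - 12 = -5)
67*r - 111 = 67*(-5) - 111 = -335 - 111 = -446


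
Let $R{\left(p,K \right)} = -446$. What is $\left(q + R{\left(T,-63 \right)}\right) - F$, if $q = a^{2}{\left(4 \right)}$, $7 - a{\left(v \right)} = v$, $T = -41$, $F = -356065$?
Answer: $355628$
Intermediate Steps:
$a{\left(v \right)} = 7 - v$
$q = 9$ ($q = \left(7 - 4\right)^{2} = 3^{2} = 9$)
$\left(q + R{\left(T,-63 \right)}\right) - F = \left(9 - 446\right) - -356065 = -437 + 356065 = 355628$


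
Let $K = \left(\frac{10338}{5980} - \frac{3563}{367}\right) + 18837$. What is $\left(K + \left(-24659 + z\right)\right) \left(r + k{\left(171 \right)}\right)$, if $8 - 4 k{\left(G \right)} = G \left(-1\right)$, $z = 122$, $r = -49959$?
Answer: $\frac{1250559076089979}{4389320} \approx 2.8491 \cdot 10^{8}$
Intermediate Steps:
$k{\left(G \right)} = 2 + \frac{G}{4}$ ($k{\left(G \right)} = 2 - \frac{G \left(-1\right)}{4} = 2 - \frac{\left(-1\right) G}{4} = 2 + \frac{G}{4}$)
$K = \frac{20661648863}{1097330}$ ($K = \left(10338 \cdot \frac{1}{5980} - \frac{3563}{367}\right) + 18837 = \left(\frac{5169}{2990} - \frac{3563}{367}\right) + 18837 = - \frac{8756347}{1097330} + 18837 = \frac{20661648863}{1097330} \approx 18829.0$)
$\left(K + \left(-24659 + z\right)\right) \left(r + k{\left(171 \right)}\right) = \left(\frac{20661648863}{1097330} + \left(-24659 + 122\right)\right) \left(-49959 + \left(2 + \frac{1}{4} \cdot 171\right)\right) = \left(\frac{20661648863}{1097330} - 24537\right) \left(-49959 + \left(2 + \frac{171}{4}\right)\right) = - \frac{6263537347 \left(-49959 + \frac{179}{4}\right)}{1097330} = \left(- \frac{6263537347}{1097330}\right) \left(- \frac{199657}{4}\right) = \frac{1250559076089979}{4389320}$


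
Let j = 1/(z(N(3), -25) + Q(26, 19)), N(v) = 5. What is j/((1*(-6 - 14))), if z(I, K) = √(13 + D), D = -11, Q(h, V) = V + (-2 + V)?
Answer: -9/6470 + √2/25880 ≈ -0.0013364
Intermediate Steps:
Q(h, V) = -2 + 2*V
z(I, K) = √2 (z(I, K) = √(13 - 11) = √2)
j = 1/(36 + √2) (j = 1/(√2 + (-2 + 2*19)) = 1/(√2 + (-2 + 38)) = 1/(√2 + 36) = 1/(36 + √2) ≈ 0.026728)
j/((1*(-6 - 14))) = (18/647 - √2/1294)/((1*(-6 - 14))) = (18/647 - √2/1294)/((1*(-20))) = (18/647 - √2/1294)/(-20) = (18/647 - √2/1294)*(-1/20) = -9/6470 + √2/25880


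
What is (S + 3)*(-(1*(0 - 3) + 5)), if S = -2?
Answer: -2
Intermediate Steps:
(S + 3)*(-(1*(0 - 3) + 5)) = (-2 + 3)*(-(1*(0 - 3) + 5)) = 1*(-(1*(-3) + 5)) = 1*(-(-3 + 5)) = 1*(-1*2) = 1*(-2) = -2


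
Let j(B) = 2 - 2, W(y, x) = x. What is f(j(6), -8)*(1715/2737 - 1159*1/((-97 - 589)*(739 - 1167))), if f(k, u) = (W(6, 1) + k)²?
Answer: 71480791/114800728 ≈ 0.62265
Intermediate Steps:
j(B) = 0
f(k, u) = (1 + k)²
f(j(6), -8)*(1715/2737 - 1159*1/((-97 - 589)*(739 - 1167))) = (1 + 0)²*(1715/2737 - 1159*1/((-97 - 589)*(739 - 1167))) = 1²*(1715*(1/2737) - 1159/((-428*(-686)))) = 1*(245/391 - 1159/293608) = 1*(71480791/114800728) = 71480791/114800728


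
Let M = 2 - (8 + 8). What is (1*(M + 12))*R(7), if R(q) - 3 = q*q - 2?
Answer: -100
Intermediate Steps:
R(q) = 1 + q² (R(q) = 3 + (q*q - 2) = 3 + (q² - 2) = 3 + (-2 + q²) = 1 + q²)
M = -14 (M = 2 - 1*16 = 2 - 16 = -14)
(1*(M + 12))*R(7) = (1*(-14 + 12))*(1 + 7²) = (1*(-2))*(1 + 49) = -2*50 = -100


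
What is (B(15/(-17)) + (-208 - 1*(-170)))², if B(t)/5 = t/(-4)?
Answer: 6295081/4624 ≈ 1361.4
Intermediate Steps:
B(t) = -5*t/4 (B(t) = 5*(t/(-4)) = 5*(t*(-¼)) = 5*(-t/4) = -5*t/4)
(B(15/(-17)) + (-208 - 1*(-170)))² = (-75/(4*(-17)) + (-208 - 1*(-170)))² = (-75*(-1)/(4*17) + (-208 + 170))² = (-5/4*(-15/17) - 38)² = (75/68 - 38)² = (-2509/68)² = 6295081/4624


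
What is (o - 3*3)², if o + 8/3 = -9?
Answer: 3844/9 ≈ 427.11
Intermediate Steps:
o = -35/3 (o = -8/3 - 9 = -35/3 ≈ -11.667)
(o - 3*3)² = (-35/3 - 3*3)² = (-35/3 - 9)² = (-62/3)² = 3844/9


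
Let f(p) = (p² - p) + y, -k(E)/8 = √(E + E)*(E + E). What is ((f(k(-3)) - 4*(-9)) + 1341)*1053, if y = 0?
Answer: -13106691 - 50544*I*√6 ≈ -1.3107e+7 - 1.2381e+5*I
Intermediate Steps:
k(E) = -16*√2*E^(3/2) (k(E) = -8*√(E + E)*(E + E) = -8*√(2*E)*2*E = -8*√2*√E*2*E = -16*√2*E^(3/2))
f(p) = p² - p (f(p) = (p² - p) + 0 = p² - p)
((f(k(-3)) - 4*(-9)) + 1341)*1053 = (((-16*√2*(-3)^(3/2))*(-1 - 16*√2*(-3)^(3/2)) - 4*(-9)) + 1341)*1053 = (((-16*√2*(-3*I*√3))*(-1 - 16*√2*(-3*I*√3)) + 36) + 1341)*1053 = (((48*I*√6)*(-1 + 48*I*√6) + 36) + 1341)*1053 = ((48*I*√6*(-1 + 48*I*√6) + 36) + 1341)*1053 = ((36 + 48*I*√6*(-1 + 48*I*√6)) + 1341)*1053 = (1377 + 48*I*√6*(-1 + 48*I*√6))*1053 = 1449981 + 50544*I*√6*(-1 + 48*I*√6)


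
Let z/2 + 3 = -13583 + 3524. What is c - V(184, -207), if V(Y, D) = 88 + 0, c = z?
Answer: -20212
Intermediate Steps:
z = -20124 (z = -6 + 2*(-13583 + 3524) = -6 + 2*(-10059) = -6 - 20118 = -20124)
c = -20124
V(Y, D) = 88
c - V(184, -207) = -20124 - 1*88 = -20124 - 88 = -20212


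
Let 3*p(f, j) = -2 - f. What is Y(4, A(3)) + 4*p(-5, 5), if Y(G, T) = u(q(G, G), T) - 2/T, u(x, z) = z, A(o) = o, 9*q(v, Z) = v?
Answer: 19/3 ≈ 6.3333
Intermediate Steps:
q(v, Z) = v/9
p(f, j) = -⅔ - f/3 (p(f, j) = (-2 - f)/3 = -⅔ - f/3)
Y(G, T) = T - 2/T
Y(4, A(3)) + 4*p(-5, 5) = (3 - 2/3) + 4*(-⅔ - ⅓*(-5)) = (3 - 2*⅓) + 4*(-⅔ + 5/3) = (3 - ⅔) + 4*1 = 7/3 + 4 = 19/3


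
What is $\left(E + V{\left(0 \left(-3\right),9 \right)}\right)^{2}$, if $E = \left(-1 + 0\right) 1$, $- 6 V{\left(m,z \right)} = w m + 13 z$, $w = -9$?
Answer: $\frac{1681}{4} \approx 420.25$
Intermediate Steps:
$V{\left(m,z \right)} = - \frac{13 z}{6} + \frac{3 m}{2}$ ($V{\left(m,z \right)} = - \frac{- 9 m + 13 z}{6} = - \frac{13 z}{6} + \frac{3 m}{2}$)
$E = -1$ ($E = \left(-1\right) 1 = -1$)
$\left(E + V{\left(0 \left(-3\right),9 \right)}\right)^{2} = \left(-1 + \left(\left(- \frac{13}{6}\right) 9 + \frac{3 \cdot 0 \left(-3\right)}{2}\right)\right)^{2} = \left(-1 + \left(- \frac{39}{2} + \frac{3}{2} \cdot 0\right)\right)^{2} = \left(-1 + \left(- \frac{39}{2} + 0\right)\right)^{2} = \left(-1 - \frac{39}{2}\right)^{2} = \left(- \frac{41}{2}\right)^{2} = \frac{1681}{4}$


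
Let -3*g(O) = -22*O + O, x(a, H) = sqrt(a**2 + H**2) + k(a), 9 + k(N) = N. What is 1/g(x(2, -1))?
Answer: -1/44 - sqrt(5)/308 ≈ -0.029987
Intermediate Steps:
k(N) = -9 + N
x(a, H) = -9 + a + sqrt(H**2 + a**2) (x(a, H) = sqrt(a**2 + H**2) + (-9 + a) = sqrt(H**2 + a**2) + (-9 + a) = -9 + a + sqrt(H**2 + a**2))
g(O) = 7*O (g(O) = -(-22*O + O)/3 = -(-7)*O = 7*O)
1/g(x(2, -1)) = 1/(7*(-9 + 2 + sqrt((-1)**2 + 2**2))) = 1/(7*(-9 + 2 + sqrt(1 + 4))) = 1/(7*(-9 + 2 + sqrt(5))) = 1/(7*(-7 + sqrt(5))) = 1/(-49 + 7*sqrt(5))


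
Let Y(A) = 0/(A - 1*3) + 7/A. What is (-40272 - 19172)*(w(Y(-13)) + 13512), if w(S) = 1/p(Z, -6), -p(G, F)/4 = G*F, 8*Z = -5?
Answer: -12048050476/15 ≈ -8.0320e+8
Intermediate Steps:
Z = -5/8 (Z = (1/8)*(-5) = -5/8 ≈ -0.62500)
Y(A) = 7/A (Y(A) = 0/(A - 3) + 7/A = 0/(-3 + A) + 7/A = 0 + 7/A = 7/A)
p(G, F) = -4*F*G (p(G, F) = -4*G*F = -4*F*G)
w(S) = -1/15 (w(S) = 1/(-4*(-6)*(-5/8)) = 1/(-15) = -1/15)
(-40272 - 19172)*(w(Y(-13)) + 13512) = (-40272 - 19172)*(-1/15 + 13512) = -59444*202679/15 = -12048050476/15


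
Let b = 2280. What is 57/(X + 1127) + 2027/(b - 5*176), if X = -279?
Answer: 224837/148400 ≈ 1.5151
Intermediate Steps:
57/(X + 1127) + 2027/(b - 5*176) = 57/(-279 + 1127) + 2027/(2280 - 5*176) = 57/848 + 2027/(2280 - 1*880) = 57*(1/848) + 2027/(2280 - 880) = 57/848 + 2027/1400 = 224837/148400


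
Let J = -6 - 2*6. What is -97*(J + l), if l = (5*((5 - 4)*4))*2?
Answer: -2134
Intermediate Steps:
l = 40 (l = (5*(1*4))*2 = (5*4)*2 = 20*2 = 40)
J = -18 (J = -6 - 12 = -18)
-97*(J + l) = -97*(-18 + 40) = -97*22 = -2134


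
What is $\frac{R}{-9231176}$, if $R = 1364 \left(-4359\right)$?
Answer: $\frac{1486419}{2307794} \approx 0.64409$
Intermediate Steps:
$R = -5945676$
$\frac{R}{-9231176} = - \frac{5945676}{-9231176} = \left(-5945676\right) \left(- \frac{1}{9231176}\right) = \frac{1486419}{2307794}$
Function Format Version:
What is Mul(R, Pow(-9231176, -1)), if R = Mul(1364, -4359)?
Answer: Rational(1486419, 2307794) ≈ 0.64409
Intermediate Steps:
R = -5945676
Mul(R, Pow(-9231176, -1)) = Mul(-5945676, Pow(-9231176, -1)) = Mul(-5945676, Rational(-1, 9231176)) = Rational(1486419, 2307794)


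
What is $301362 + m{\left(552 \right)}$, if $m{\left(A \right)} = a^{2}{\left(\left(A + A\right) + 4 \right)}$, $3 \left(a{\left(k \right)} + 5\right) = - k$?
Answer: $\frac{3973387}{9} \approx 4.4149 \cdot 10^{5}$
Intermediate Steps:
$a{\left(k \right)} = -5 - \frac{k}{3}$ ($a{\left(k \right)} = -5 + \frac{\left(-1\right) k}{3} = -5 - \frac{k}{3}$)
$m{\left(A \right)} = \left(- \frac{19}{3} - \frac{2 A}{3}\right)^{2}$ ($m{\left(A \right)} = \left(-5 - \frac{\left(A + A\right) + 4}{3}\right)^{2} = \left(-5 - \frac{2 A + 4}{3}\right)^{2} = \left(-5 - \frac{4 + 2 A}{3}\right)^{2} = \left(-5 - \left(\frac{4}{3} + \frac{2 A}{3}\right)\right)^{2} = \left(- \frac{19}{3} - \frac{2 A}{3}\right)^{2}$)
$301362 + m{\left(552 \right)} = 301362 + \frac{\left(19 + 2 \cdot 552\right)^{2}}{9} = 301362 + \frac{\left(19 + 1104\right)^{2}}{9} = 301362 + \frac{1123^{2}}{9} = 301362 + \frac{1}{9} \cdot 1261129 = 301362 + \frac{1261129}{9} = \frac{3973387}{9}$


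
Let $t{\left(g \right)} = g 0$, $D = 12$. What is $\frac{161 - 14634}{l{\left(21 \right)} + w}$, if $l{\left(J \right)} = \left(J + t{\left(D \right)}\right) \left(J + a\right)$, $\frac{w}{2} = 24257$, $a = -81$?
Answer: $- \frac{14473}{47254} \approx -0.30628$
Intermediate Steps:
$t{\left(g \right)} = 0$
$w = 48514$ ($w = 2 \cdot 24257 = 48514$)
$l{\left(J \right)} = J \left(-81 + J\right)$ ($l{\left(J \right)} = \left(J + 0\right) \left(J - 81\right) = J \left(-81 + J\right)$)
$\frac{161 - 14634}{l{\left(21 \right)} + w} = \frac{161 - 14634}{21 \left(-81 + 21\right) + 48514} = - \frac{14473}{21 \left(-60\right) + 48514} = - \frac{14473}{-1260 + 48514} = - \frac{14473}{47254}$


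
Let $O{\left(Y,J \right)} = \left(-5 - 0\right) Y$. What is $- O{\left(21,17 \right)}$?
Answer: $105$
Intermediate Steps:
$O{\left(Y,J \right)} = - 5 Y$ ($O{\left(Y,J \right)} = \left(-5 + 0\right) Y = - 5 Y$)
$- O{\left(21,17 \right)} = - \left(-5\right) 21 = \left(-1\right) \left(-105\right) = 105$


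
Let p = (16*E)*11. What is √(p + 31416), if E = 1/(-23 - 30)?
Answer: 2*√22059554/53 ≈ 177.24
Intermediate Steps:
E = -1/53 (E = 1/(-53) = -1/53 ≈ -0.018868)
p = -176/53 (p = (16*(-1/53))*11 = -16/53*11 = -176/53 ≈ -3.3208)
√(p + 31416) = √(-176/53 + 31416) = √(1664872/53) = 2*√22059554/53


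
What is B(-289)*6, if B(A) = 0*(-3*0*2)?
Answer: 0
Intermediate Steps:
B(A) = 0 (B(A) = 0*(0*2) = 0*0 = 0)
B(-289)*6 = 0*6 = 0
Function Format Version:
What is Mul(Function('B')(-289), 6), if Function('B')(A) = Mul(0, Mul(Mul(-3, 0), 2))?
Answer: 0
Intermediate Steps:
Function('B')(A) = 0 (Function('B')(A) = Mul(0, Mul(0, 2)) = Mul(0, 0) = 0)
Mul(Function('B')(-289), 6) = Mul(0, 6) = 0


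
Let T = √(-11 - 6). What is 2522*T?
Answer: 2522*I*√17 ≈ 10398.0*I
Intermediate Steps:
T = I*√17 (T = √(-17) = I*√17 ≈ 4.1231*I)
2522*T = 2522*(I*√17) = 2522*I*√17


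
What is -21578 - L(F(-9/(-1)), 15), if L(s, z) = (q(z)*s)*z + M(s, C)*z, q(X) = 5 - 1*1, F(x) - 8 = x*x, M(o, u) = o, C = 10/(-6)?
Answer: -28253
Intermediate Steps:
C = -5/3 (C = 10*(-⅙) = -5/3 ≈ -1.6667)
F(x) = 8 + x² (F(x) = 8 + x*x = 8 + x²)
q(X) = 4 (q(X) = 5 - 1 = 4)
L(s, z) = 5*s*z (L(s, z) = (4*s)*z + s*z = 4*s*z + s*z = 5*s*z)
-21578 - L(F(-9/(-1)), 15) = -21578 - 5*(8 + (-9/(-1))²)*15 = -21578 - 5*(8 + (-9*(-1))²)*15 = -21578 - 5*(8 + 9²)*15 = -21578 - 5*(8 + 81)*15 = -21578 - 5*89*15 = -21578 - 1*6675 = -21578 - 6675 = -28253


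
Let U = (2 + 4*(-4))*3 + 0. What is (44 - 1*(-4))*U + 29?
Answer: -1987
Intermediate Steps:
U = -42 (U = (2 - 16)*3 + 0 = -14*3 + 0 = -42 + 0 = -42)
(44 - 1*(-4))*U + 29 = (44 - 1*(-4))*(-42) + 29 = (44 + 4)*(-42) + 29 = 48*(-42) + 29 = -2016 + 29 = -1987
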